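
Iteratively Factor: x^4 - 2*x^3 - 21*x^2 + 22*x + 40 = (x + 1)*(x^3 - 3*x^2 - 18*x + 40) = (x - 5)*(x + 1)*(x^2 + 2*x - 8) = (x - 5)*(x + 1)*(x + 4)*(x - 2)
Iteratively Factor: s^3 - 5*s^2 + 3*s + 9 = (s - 3)*(s^2 - 2*s - 3) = (s - 3)^2*(s + 1)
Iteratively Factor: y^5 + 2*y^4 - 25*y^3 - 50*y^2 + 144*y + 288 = (y - 4)*(y^4 + 6*y^3 - y^2 - 54*y - 72) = (y - 4)*(y + 3)*(y^3 + 3*y^2 - 10*y - 24) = (y - 4)*(y - 3)*(y + 3)*(y^2 + 6*y + 8) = (y - 4)*(y - 3)*(y + 2)*(y + 3)*(y + 4)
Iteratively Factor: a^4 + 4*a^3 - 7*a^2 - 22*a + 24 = (a + 4)*(a^3 - 7*a + 6) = (a + 3)*(a + 4)*(a^2 - 3*a + 2) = (a - 2)*(a + 3)*(a + 4)*(a - 1)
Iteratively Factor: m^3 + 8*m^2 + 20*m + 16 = (m + 4)*(m^2 + 4*m + 4) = (m + 2)*(m + 4)*(m + 2)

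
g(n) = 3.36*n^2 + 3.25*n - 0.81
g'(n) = 6.72*n + 3.25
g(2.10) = 20.83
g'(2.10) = 17.36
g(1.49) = 11.49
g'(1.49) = 13.26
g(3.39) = 48.82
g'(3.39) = 26.03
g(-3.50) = 28.98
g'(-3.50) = -20.27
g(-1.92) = 5.34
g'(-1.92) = -9.65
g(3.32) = 47.02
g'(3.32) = 25.56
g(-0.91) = -0.99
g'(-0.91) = -2.87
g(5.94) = 137.05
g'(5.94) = 43.17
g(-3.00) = 19.68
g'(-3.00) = -16.91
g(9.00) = 300.60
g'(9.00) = 63.73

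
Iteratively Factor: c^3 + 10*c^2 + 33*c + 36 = (c + 3)*(c^2 + 7*c + 12) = (c + 3)^2*(c + 4)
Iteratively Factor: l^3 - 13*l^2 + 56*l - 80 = (l - 4)*(l^2 - 9*l + 20) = (l - 5)*(l - 4)*(l - 4)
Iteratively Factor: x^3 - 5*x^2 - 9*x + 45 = (x + 3)*(x^2 - 8*x + 15) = (x - 3)*(x + 3)*(x - 5)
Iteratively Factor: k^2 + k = (k)*(k + 1)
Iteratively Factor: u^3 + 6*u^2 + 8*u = (u + 2)*(u^2 + 4*u) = (u + 2)*(u + 4)*(u)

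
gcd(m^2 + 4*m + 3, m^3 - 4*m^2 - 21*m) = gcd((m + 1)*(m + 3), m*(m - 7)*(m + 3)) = m + 3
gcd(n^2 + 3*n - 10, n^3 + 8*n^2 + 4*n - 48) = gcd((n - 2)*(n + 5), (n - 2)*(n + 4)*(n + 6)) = n - 2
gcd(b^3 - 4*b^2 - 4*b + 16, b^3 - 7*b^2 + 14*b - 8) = b^2 - 6*b + 8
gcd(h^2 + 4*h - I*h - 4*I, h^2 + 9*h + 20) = h + 4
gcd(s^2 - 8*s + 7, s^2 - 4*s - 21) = s - 7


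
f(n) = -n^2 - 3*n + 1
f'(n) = -2*n - 3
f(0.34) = -0.14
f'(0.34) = -3.68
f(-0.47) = 2.19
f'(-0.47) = -2.06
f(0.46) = -0.59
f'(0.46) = -3.92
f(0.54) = -0.91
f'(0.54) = -4.08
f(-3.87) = -2.37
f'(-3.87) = 4.74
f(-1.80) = 3.16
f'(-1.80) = 0.60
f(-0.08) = 1.23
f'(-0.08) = -2.84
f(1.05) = -3.25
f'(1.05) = -5.10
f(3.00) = -17.00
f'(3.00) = -9.00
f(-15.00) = -179.00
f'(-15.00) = 27.00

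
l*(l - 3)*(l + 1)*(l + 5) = l^4 + 3*l^3 - 13*l^2 - 15*l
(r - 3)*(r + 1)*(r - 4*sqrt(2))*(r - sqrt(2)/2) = r^4 - 9*sqrt(2)*r^3/2 - 2*r^3 + r^2 + 9*sqrt(2)*r^2 - 8*r + 27*sqrt(2)*r/2 - 12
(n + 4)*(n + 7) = n^2 + 11*n + 28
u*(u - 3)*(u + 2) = u^3 - u^2 - 6*u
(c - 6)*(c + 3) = c^2 - 3*c - 18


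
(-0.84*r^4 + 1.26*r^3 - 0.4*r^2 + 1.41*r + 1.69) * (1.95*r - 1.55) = -1.638*r^5 + 3.759*r^4 - 2.733*r^3 + 3.3695*r^2 + 1.11*r - 2.6195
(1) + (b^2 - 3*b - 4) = b^2 - 3*b - 3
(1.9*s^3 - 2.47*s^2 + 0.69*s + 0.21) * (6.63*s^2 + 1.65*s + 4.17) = 12.597*s^5 - 13.2411*s^4 + 8.4222*s^3 - 7.7691*s^2 + 3.2238*s + 0.8757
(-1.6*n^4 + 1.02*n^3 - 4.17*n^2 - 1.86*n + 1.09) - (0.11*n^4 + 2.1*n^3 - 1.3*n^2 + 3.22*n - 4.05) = -1.71*n^4 - 1.08*n^3 - 2.87*n^2 - 5.08*n + 5.14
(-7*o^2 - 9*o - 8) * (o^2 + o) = -7*o^4 - 16*o^3 - 17*o^2 - 8*o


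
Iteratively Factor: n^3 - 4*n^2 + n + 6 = (n + 1)*(n^2 - 5*n + 6) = (n - 3)*(n + 1)*(n - 2)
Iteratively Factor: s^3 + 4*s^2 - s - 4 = (s - 1)*(s^2 + 5*s + 4) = (s - 1)*(s + 1)*(s + 4)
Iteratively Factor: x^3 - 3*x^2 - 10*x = (x - 5)*(x^2 + 2*x) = x*(x - 5)*(x + 2)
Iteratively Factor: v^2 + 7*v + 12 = (v + 4)*(v + 3)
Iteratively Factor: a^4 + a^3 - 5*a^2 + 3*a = (a - 1)*(a^3 + 2*a^2 - 3*a) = (a - 1)^2*(a^2 + 3*a) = (a - 1)^2*(a + 3)*(a)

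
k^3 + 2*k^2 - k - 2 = (k - 1)*(k + 1)*(k + 2)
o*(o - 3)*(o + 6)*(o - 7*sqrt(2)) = o^4 - 7*sqrt(2)*o^3 + 3*o^3 - 21*sqrt(2)*o^2 - 18*o^2 + 126*sqrt(2)*o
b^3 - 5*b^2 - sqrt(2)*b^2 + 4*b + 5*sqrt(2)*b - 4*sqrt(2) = (b - 4)*(b - 1)*(b - sqrt(2))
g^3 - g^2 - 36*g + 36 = (g - 6)*(g - 1)*(g + 6)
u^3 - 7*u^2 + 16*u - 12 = (u - 3)*(u - 2)^2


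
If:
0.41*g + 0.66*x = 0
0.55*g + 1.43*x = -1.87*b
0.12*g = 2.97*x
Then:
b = 0.00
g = 0.00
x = 0.00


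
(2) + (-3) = -1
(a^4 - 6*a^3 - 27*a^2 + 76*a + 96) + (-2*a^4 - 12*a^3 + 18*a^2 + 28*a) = -a^4 - 18*a^3 - 9*a^2 + 104*a + 96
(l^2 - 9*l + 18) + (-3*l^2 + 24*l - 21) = -2*l^2 + 15*l - 3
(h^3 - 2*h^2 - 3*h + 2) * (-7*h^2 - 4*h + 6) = -7*h^5 + 10*h^4 + 35*h^3 - 14*h^2 - 26*h + 12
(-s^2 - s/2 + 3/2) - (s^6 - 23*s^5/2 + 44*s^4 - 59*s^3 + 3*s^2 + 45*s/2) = -s^6 + 23*s^5/2 - 44*s^4 + 59*s^3 - 4*s^2 - 23*s + 3/2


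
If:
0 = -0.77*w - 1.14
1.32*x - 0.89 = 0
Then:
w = -1.48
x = 0.67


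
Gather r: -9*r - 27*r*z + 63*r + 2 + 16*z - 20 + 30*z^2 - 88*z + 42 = r*(54 - 27*z) + 30*z^2 - 72*z + 24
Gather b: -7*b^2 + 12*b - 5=-7*b^2 + 12*b - 5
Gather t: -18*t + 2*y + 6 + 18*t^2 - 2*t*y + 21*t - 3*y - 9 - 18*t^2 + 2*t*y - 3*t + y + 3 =0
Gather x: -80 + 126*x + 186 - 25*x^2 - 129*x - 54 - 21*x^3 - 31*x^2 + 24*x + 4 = -21*x^3 - 56*x^2 + 21*x + 56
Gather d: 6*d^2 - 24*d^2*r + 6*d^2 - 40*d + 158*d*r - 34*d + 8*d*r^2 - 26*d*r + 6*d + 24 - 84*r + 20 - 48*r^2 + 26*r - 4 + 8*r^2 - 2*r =d^2*(12 - 24*r) + d*(8*r^2 + 132*r - 68) - 40*r^2 - 60*r + 40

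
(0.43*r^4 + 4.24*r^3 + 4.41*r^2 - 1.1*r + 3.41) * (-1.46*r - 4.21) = -0.6278*r^5 - 8.0007*r^4 - 24.289*r^3 - 16.9601*r^2 - 0.3476*r - 14.3561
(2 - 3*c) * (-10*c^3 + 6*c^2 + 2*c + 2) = 30*c^4 - 38*c^3 + 6*c^2 - 2*c + 4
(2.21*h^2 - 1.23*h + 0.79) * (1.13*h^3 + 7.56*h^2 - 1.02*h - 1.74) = 2.4973*h^5 + 15.3177*h^4 - 10.6603*h^3 + 3.3816*h^2 + 1.3344*h - 1.3746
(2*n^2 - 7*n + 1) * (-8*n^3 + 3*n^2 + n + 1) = -16*n^5 + 62*n^4 - 27*n^3 - 2*n^2 - 6*n + 1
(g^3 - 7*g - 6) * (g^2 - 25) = g^5 - 32*g^3 - 6*g^2 + 175*g + 150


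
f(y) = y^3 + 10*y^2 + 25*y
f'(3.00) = 112.00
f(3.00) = 192.00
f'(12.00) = 697.00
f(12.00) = 3468.00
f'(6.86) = 303.38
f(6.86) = 964.92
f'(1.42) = 59.45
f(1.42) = 58.53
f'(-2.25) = -4.81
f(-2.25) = -17.02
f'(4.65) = 182.87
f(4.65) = 433.02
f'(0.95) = 46.71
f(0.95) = 33.63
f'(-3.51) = -8.24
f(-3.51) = -7.79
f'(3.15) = 117.77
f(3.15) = 209.23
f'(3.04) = 113.52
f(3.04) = 196.51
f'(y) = 3*y^2 + 20*y + 25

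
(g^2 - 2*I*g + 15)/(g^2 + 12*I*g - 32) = (g^2 - 2*I*g + 15)/(g^2 + 12*I*g - 32)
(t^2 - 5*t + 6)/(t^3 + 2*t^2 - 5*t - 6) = (t - 3)/(t^2 + 4*t + 3)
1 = 1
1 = 1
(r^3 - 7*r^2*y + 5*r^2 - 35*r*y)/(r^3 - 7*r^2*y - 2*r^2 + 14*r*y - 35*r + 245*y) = r/(r - 7)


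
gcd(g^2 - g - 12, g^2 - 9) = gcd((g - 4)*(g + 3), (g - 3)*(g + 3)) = g + 3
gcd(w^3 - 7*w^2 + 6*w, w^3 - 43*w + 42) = w^2 - 7*w + 6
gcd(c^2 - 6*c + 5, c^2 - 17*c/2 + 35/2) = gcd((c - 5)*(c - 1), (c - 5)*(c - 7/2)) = c - 5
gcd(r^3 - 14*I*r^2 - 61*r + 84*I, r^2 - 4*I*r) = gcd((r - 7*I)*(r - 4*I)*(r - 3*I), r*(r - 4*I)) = r - 4*I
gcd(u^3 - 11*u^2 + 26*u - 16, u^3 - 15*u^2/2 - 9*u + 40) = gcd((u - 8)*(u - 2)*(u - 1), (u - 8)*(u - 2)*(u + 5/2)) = u^2 - 10*u + 16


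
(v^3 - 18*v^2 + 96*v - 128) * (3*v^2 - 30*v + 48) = 3*v^5 - 84*v^4 + 876*v^3 - 4128*v^2 + 8448*v - 6144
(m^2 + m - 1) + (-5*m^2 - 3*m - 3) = -4*m^2 - 2*m - 4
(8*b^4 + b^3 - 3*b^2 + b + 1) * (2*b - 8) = 16*b^5 - 62*b^4 - 14*b^3 + 26*b^2 - 6*b - 8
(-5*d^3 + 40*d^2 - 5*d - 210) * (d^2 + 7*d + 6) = -5*d^5 + 5*d^4 + 245*d^3 - 5*d^2 - 1500*d - 1260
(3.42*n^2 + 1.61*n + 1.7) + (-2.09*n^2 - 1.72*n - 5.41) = 1.33*n^2 - 0.11*n - 3.71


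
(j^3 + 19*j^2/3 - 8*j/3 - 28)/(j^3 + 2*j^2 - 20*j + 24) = (j + 7/3)/(j - 2)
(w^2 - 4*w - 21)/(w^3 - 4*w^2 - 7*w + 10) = (w^2 - 4*w - 21)/(w^3 - 4*w^2 - 7*w + 10)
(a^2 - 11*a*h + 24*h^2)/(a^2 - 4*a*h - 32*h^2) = (a - 3*h)/(a + 4*h)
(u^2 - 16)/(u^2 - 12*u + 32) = (u + 4)/(u - 8)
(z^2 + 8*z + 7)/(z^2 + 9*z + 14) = (z + 1)/(z + 2)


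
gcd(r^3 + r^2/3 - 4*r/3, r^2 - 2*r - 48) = 1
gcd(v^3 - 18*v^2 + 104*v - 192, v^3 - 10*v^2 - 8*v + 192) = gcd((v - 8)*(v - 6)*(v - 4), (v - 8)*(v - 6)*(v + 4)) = v^2 - 14*v + 48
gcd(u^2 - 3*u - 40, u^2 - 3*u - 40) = u^2 - 3*u - 40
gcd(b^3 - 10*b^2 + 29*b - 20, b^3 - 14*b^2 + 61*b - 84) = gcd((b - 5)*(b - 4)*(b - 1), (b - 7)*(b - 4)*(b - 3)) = b - 4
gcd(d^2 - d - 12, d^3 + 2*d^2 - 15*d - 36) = d^2 - d - 12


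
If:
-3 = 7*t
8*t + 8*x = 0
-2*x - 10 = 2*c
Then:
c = -38/7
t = -3/7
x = 3/7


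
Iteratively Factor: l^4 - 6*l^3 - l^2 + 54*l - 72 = (l + 3)*(l^3 - 9*l^2 + 26*l - 24) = (l - 4)*(l + 3)*(l^2 - 5*l + 6) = (l - 4)*(l - 2)*(l + 3)*(l - 3)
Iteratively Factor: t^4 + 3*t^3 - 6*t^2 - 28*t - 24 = (t - 3)*(t^3 + 6*t^2 + 12*t + 8) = (t - 3)*(t + 2)*(t^2 + 4*t + 4) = (t - 3)*(t + 2)^2*(t + 2)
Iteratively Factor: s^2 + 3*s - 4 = (s + 4)*(s - 1)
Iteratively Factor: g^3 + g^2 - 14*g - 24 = (g - 4)*(g^2 + 5*g + 6) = (g - 4)*(g + 2)*(g + 3)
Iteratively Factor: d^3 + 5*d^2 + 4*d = (d + 1)*(d^2 + 4*d) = d*(d + 1)*(d + 4)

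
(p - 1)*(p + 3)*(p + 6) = p^3 + 8*p^2 + 9*p - 18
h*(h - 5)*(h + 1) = h^3 - 4*h^2 - 5*h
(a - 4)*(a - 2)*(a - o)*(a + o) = a^4 - 6*a^3 - a^2*o^2 + 8*a^2 + 6*a*o^2 - 8*o^2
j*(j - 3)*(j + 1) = j^3 - 2*j^2 - 3*j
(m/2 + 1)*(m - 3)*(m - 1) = m^3/2 - m^2 - 5*m/2 + 3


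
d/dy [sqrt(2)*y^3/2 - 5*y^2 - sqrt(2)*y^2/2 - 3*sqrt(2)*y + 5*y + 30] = 3*sqrt(2)*y^2/2 - 10*y - sqrt(2)*y - 3*sqrt(2) + 5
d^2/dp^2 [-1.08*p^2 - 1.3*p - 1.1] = -2.16000000000000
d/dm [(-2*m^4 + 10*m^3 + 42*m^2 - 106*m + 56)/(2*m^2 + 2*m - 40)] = 2*(-m^5 + m^4 + 45*m^3 - 113*m^2 - 448*m + 516)/(m^4 + 2*m^3 - 39*m^2 - 40*m + 400)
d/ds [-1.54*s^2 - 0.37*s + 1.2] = -3.08*s - 0.37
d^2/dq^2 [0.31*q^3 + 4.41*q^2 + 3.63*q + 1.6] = 1.86*q + 8.82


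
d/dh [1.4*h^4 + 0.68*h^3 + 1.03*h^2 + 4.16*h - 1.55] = 5.6*h^3 + 2.04*h^2 + 2.06*h + 4.16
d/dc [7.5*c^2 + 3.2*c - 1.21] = 15.0*c + 3.2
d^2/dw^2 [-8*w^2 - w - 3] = -16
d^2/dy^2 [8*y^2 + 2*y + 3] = 16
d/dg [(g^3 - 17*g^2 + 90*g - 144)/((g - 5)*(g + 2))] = (g^4 - 6*g^3 - 69*g^2 + 628*g - 1332)/(g^4 - 6*g^3 - 11*g^2 + 60*g + 100)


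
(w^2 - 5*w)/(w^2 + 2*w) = (w - 5)/(w + 2)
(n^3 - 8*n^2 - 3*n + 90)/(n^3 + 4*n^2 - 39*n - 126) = (n - 5)/(n + 7)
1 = 1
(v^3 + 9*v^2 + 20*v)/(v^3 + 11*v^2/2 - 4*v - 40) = 2*v*(v + 5)/(2*v^2 + 3*v - 20)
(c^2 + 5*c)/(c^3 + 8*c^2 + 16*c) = (c + 5)/(c^2 + 8*c + 16)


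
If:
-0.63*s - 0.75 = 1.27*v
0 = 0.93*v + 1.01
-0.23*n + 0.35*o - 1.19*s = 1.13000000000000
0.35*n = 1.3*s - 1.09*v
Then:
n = 7.09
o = 11.28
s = 1.00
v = -1.09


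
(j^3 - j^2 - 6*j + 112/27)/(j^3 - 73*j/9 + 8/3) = (9*j^2 + 15*j - 14)/(3*(3*j^2 + 8*j - 3))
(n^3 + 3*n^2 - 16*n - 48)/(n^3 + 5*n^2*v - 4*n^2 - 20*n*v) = (n^2 + 7*n + 12)/(n*(n + 5*v))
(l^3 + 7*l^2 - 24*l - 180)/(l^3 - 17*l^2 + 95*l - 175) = (l^2 + 12*l + 36)/(l^2 - 12*l + 35)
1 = 1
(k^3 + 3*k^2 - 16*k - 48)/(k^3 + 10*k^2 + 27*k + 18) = (k^2 - 16)/(k^2 + 7*k + 6)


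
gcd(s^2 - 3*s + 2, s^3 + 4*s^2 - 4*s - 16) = s - 2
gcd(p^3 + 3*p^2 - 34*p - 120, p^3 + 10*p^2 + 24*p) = p + 4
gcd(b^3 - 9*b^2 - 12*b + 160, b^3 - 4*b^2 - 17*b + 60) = b^2 - b - 20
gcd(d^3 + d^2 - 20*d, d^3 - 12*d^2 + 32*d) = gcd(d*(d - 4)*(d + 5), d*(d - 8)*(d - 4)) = d^2 - 4*d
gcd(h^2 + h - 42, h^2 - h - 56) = h + 7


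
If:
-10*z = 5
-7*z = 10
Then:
No Solution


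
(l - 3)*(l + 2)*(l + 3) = l^3 + 2*l^2 - 9*l - 18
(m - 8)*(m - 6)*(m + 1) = m^3 - 13*m^2 + 34*m + 48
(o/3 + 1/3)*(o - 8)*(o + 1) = o^3/3 - 2*o^2 - 5*o - 8/3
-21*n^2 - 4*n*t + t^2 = (-7*n + t)*(3*n + t)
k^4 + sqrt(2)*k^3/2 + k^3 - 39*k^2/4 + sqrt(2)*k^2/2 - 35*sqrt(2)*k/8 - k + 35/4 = (k - 5/2)*(k + 7/2)*(k - sqrt(2)/2)*(k + sqrt(2))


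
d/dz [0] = 0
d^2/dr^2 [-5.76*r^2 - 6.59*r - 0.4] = -11.5200000000000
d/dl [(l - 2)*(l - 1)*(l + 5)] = 3*l^2 + 4*l - 13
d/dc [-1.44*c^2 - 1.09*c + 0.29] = -2.88*c - 1.09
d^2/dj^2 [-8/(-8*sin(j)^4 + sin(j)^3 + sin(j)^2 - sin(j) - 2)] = 8*(-1024*sin(j)^8 + 184*sin(j)^7 + 1367*sin(j)^6 - 243*sin(j)^5 + 122*sin(j)^4 + 33*sin(j)^3 - 201*sin(j)^2 + 8*sin(j) + 6)/(8*sin(j)^4 - sin(j)^3 - sin(j)^2 + sin(j) + 2)^3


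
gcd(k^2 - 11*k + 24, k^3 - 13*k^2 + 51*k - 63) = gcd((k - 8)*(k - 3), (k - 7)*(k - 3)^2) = k - 3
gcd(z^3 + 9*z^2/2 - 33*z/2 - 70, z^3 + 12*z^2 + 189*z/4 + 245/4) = z^2 + 17*z/2 + 35/2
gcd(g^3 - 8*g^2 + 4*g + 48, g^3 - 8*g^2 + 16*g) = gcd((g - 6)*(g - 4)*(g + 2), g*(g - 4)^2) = g - 4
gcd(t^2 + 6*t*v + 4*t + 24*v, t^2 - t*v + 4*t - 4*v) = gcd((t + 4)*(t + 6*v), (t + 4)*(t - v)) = t + 4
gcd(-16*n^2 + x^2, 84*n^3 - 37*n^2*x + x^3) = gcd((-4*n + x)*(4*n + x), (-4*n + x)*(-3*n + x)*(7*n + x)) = -4*n + x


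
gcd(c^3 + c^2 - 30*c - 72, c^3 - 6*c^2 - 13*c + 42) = c + 3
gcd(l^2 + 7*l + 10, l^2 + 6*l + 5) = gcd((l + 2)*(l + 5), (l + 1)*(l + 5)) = l + 5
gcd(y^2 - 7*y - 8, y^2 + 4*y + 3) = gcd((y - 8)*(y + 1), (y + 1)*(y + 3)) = y + 1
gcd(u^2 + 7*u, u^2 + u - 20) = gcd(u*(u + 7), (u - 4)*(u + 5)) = 1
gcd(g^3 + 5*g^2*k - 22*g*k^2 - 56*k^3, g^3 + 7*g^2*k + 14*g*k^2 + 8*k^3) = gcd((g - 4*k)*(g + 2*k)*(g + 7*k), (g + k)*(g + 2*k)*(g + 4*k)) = g + 2*k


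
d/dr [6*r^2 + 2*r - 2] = 12*r + 2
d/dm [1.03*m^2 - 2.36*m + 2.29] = 2.06*m - 2.36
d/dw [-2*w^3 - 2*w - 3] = -6*w^2 - 2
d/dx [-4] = 0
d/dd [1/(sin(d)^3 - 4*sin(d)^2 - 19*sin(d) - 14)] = (-3*sin(d)^2 + 8*sin(d) + 19)*cos(d)/((sin(d) - 7)^2*(sin(d) + 1)^2*(sin(d) + 2)^2)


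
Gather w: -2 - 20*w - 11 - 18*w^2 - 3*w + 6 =-18*w^2 - 23*w - 7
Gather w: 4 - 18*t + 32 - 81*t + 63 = 99 - 99*t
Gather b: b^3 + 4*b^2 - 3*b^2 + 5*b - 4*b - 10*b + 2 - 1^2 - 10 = b^3 + b^2 - 9*b - 9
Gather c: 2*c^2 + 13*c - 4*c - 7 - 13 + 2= 2*c^2 + 9*c - 18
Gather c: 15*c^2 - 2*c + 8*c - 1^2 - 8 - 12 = 15*c^2 + 6*c - 21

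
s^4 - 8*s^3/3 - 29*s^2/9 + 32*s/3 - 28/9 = (s - 7/3)*(s - 2)*(s - 1/3)*(s + 2)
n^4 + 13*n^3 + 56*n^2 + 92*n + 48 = (n + 1)*(n + 2)*(n + 4)*(n + 6)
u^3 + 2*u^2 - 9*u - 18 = (u - 3)*(u + 2)*(u + 3)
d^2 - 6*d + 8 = (d - 4)*(d - 2)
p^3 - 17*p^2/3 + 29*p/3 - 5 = (p - 3)*(p - 5/3)*(p - 1)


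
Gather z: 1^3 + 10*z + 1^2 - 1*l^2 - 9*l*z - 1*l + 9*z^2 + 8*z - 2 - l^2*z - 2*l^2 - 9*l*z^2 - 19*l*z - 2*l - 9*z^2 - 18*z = -3*l^2 - 9*l*z^2 - 3*l + z*(-l^2 - 28*l)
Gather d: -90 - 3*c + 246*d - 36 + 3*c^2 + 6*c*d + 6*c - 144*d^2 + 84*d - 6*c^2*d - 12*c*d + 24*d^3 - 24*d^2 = 3*c^2 + 3*c + 24*d^3 - 168*d^2 + d*(-6*c^2 - 6*c + 330) - 126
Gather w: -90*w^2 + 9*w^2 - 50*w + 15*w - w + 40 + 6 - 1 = -81*w^2 - 36*w + 45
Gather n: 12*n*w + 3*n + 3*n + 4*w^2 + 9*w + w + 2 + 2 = n*(12*w + 6) + 4*w^2 + 10*w + 4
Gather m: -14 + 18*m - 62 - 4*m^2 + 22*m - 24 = -4*m^2 + 40*m - 100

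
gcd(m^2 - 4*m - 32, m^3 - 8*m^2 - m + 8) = m - 8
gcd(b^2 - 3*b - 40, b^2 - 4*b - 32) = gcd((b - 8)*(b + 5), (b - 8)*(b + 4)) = b - 8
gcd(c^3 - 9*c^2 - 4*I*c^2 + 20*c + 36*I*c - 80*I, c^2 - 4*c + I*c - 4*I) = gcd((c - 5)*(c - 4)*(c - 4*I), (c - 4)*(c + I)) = c - 4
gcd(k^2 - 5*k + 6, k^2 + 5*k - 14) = k - 2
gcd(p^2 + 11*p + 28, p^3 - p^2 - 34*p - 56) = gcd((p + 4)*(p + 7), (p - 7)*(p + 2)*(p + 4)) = p + 4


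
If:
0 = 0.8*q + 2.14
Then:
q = -2.68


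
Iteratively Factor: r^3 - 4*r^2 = (r - 4)*(r^2) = r*(r - 4)*(r)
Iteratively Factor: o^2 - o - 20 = (o - 5)*(o + 4)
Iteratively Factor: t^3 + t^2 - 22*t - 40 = (t + 4)*(t^2 - 3*t - 10) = (t - 5)*(t + 4)*(t + 2)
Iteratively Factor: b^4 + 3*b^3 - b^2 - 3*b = (b - 1)*(b^3 + 4*b^2 + 3*b) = (b - 1)*(b + 3)*(b^2 + b) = b*(b - 1)*(b + 3)*(b + 1)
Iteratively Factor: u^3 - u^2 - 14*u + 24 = (u + 4)*(u^2 - 5*u + 6) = (u - 2)*(u + 4)*(u - 3)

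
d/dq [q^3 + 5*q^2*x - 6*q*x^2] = 3*q^2 + 10*q*x - 6*x^2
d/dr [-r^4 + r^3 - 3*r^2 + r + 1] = -4*r^3 + 3*r^2 - 6*r + 1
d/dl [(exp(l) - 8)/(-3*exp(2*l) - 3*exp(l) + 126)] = ((exp(l) - 8)*(2*exp(l) + 1) - exp(2*l) - exp(l) + 42)*exp(l)/(3*(exp(2*l) + exp(l) - 42)^2)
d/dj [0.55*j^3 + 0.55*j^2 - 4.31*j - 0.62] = 1.65*j^2 + 1.1*j - 4.31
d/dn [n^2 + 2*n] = 2*n + 2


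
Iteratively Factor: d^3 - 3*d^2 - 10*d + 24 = (d - 2)*(d^2 - d - 12) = (d - 2)*(d + 3)*(d - 4)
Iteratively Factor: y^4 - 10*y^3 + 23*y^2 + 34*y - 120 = (y - 3)*(y^3 - 7*y^2 + 2*y + 40) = (y - 3)*(y + 2)*(y^2 - 9*y + 20) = (y - 4)*(y - 3)*(y + 2)*(y - 5)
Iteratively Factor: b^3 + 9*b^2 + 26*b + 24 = (b + 2)*(b^2 + 7*b + 12) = (b + 2)*(b + 4)*(b + 3)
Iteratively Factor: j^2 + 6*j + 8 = (j + 2)*(j + 4)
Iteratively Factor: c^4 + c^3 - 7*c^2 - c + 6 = (c - 2)*(c^3 + 3*c^2 - c - 3) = (c - 2)*(c + 1)*(c^2 + 2*c - 3) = (c - 2)*(c - 1)*(c + 1)*(c + 3)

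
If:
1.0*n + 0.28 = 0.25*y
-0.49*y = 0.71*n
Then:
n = -0.21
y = 0.30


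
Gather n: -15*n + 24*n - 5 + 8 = 9*n + 3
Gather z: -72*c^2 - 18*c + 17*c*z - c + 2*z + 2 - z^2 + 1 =-72*c^2 - 19*c - z^2 + z*(17*c + 2) + 3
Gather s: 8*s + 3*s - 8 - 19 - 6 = 11*s - 33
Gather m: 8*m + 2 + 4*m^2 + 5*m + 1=4*m^2 + 13*m + 3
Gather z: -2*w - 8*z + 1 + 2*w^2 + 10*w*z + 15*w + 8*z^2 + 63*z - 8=2*w^2 + 13*w + 8*z^2 + z*(10*w + 55) - 7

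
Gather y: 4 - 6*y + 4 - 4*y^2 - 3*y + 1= -4*y^2 - 9*y + 9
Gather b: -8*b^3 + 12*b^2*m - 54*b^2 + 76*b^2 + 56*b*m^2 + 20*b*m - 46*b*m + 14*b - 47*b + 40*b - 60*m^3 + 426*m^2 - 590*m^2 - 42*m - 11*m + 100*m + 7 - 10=-8*b^3 + b^2*(12*m + 22) + b*(56*m^2 - 26*m + 7) - 60*m^3 - 164*m^2 + 47*m - 3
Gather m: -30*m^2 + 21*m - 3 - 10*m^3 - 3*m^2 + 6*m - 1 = -10*m^3 - 33*m^2 + 27*m - 4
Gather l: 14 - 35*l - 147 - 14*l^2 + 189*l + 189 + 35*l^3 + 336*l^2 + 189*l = 35*l^3 + 322*l^2 + 343*l + 56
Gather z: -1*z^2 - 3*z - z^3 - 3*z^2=-z^3 - 4*z^2 - 3*z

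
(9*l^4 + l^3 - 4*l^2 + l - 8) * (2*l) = 18*l^5 + 2*l^4 - 8*l^3 + 2*l^2 - 16*l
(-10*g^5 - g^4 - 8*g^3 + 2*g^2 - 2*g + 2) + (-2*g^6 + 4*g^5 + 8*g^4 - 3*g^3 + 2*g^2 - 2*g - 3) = -2*g^6 - 6*g^5 + 7*g^4 - 11*g^3 + 4*g^2 - 4*g - 1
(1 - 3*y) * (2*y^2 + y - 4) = -6*y^3 - y^2 + 13*y - 4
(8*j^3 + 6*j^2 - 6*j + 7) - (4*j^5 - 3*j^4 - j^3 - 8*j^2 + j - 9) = -4*j^5 + 3*j^4 + 9*j^3 + 14*j^2 - 7*j + 16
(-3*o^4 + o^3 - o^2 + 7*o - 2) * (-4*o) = 12*o^5 - 4*o^4 + 4*o^3 - 28*o^2 + 8*o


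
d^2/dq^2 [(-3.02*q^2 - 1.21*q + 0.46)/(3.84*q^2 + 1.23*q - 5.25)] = (-7.15622399999998*q^3 - 324.601344*q^2 - 133.325568*q - 162.165582)/(56.623104*q^6 + 54.411264*q^5 - 214.814592*q^4 - 146.919933*q^3 + 293.691825*q^2 + 101.705625*q - 144.703125)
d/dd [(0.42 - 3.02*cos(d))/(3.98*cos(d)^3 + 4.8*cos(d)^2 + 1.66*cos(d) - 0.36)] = (-24.0392*cos(d)^3 - 9.4812*cos(d)^2 + 4.032*cos(d) - 0.39)*sin(d)/(15.8404*cos(d)^6 + 38.208*cos(d)^5 + 36.2536*cos(d)^4 + 13.0704*cos(d)^3 - 0.7004*cos(d)^2 - 1.1952*cos(d) + 0.1296)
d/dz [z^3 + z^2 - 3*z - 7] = 3*z^2 + 2*z - 3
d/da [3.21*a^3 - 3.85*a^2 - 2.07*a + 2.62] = 9.63*a^2 - 7.7*a - 2.07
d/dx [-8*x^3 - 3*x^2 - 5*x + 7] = -24*x^2 - 6*x - 5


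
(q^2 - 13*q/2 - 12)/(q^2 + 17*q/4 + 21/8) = 4*(2*q^2 - 13*q - 24)/(8*q^2 + 34*q + 21)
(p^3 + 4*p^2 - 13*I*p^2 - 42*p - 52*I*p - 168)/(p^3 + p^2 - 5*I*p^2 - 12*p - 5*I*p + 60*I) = (p^2 - 13*I*p - 42)/(p^2 - p*(3 + 5*I) + 15*I)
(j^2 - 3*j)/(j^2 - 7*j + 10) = j*(j - 3)/(j^2 - 7*j + 10)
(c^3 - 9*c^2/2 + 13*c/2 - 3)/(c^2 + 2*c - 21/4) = 2*(c^2 - 3*c + 2)/(2*c + 7)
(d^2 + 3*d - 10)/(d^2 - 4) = (d + 5)/(d + 2)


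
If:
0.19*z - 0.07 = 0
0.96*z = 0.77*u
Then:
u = 0.46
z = 0.37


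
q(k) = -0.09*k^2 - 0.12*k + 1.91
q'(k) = -0.18*k - 0.12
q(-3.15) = 1.39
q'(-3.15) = 0.45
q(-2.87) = 1.51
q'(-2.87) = 0.40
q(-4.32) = 0.75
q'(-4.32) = 0.66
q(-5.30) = 0.02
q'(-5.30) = 0.83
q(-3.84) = 1.04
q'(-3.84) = 0.57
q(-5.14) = 0.15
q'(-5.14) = 0.81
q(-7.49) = -2.24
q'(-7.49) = 1.23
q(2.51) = 1.04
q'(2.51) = -0.57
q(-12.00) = -9.61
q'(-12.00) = 2.04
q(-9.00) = -4.30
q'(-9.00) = 1.50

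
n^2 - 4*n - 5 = (n - 5)*(n + 1)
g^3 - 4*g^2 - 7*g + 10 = (g - 5)*(g - 1)*(g + 2)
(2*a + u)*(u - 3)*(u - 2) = 2*a*u^2 - 10*a*u + 12*a + u^3 - 5*u^2 + 6*u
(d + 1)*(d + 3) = d^2 + 4*d + 3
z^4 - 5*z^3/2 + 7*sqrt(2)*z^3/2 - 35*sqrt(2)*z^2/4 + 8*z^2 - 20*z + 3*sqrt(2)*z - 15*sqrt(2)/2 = (z - 5/2)*(z + sqrt(2))^2*(z + 3*sqrt(2)/2)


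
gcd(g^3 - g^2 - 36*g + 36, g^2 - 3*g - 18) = g - 6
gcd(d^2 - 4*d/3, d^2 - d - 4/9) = d - 4/3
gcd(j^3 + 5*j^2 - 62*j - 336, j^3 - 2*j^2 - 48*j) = j^2 - 2*j - 48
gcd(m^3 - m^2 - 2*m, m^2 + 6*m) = m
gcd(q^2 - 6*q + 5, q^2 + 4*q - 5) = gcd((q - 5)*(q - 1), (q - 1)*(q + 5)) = q - 1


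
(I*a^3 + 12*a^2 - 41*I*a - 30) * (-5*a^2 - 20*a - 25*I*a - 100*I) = -5*I*a^5 - 35*a^4 - 20*I*a^4 - 140*a^3 - 95*I*a^3 - 875*a^2 - 380*I*a^2 - 3500*a + 750*I*a + 3000*I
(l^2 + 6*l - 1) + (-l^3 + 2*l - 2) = -l^3 + l^2 + 8*l - 3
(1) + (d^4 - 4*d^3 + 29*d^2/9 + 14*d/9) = d^4 - 4*d^3 + 29*d^2/9 + 14*d/9 + 1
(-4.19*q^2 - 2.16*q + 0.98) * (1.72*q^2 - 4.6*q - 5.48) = -7.2068*q^4 + 15.5588*q^3 + 34.5828*q^2 + 7.3288*q - 5.3704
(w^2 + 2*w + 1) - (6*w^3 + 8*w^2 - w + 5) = -6*w^3 - 7*w^2 + 3*w - 4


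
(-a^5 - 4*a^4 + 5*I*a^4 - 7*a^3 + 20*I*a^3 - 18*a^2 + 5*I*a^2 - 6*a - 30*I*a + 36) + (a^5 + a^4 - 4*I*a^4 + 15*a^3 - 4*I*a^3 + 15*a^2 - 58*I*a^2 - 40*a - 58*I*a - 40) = -3*a^4 + I*a^4 + 8*a^3 + 16*I*a^3 - 3*a^2 - 53*I*a^2 - 46*a - 88*I*a - 4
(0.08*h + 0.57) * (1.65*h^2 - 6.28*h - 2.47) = 0.132*h^3 + 0.4381*h^2 - 3.7772*h - 1.4079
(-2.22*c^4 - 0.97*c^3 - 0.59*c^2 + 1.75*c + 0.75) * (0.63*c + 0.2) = -1.3986*c^5 - 1.0551*c^4 - 0.5657*c^3 + 0.9845*c^2 + 0.8225*c + 0.15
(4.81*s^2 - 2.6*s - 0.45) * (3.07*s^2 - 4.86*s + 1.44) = 14.7667*s^4 - 31.3586*s^3 + 18.1809*s^2 - 1.557*s - 0.648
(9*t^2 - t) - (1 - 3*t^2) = 12*t^2 - t - 1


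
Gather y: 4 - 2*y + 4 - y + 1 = 9 - 3*y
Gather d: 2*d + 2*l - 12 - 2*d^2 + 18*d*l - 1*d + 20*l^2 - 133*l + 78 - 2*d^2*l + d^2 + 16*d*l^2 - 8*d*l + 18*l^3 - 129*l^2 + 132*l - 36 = d^2*(-2*l - 1) + d*(16*l^2 + 10*l + 1) + 18*l^3 - 109*l^2 + l + 30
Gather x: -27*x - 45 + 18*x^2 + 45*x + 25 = 18*x^2 + 18*x - 20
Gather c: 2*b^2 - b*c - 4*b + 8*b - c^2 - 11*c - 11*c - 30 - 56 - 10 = 2*b^2 + 4*b - c^2 + c*(-b - 22) - 96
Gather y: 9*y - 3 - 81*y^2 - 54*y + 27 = -81*y^2 - 45*y + 24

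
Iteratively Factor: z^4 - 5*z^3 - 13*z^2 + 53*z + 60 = (z - 4)*(z^3 - z^2 - 17*z - 15) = (z - 4)*(z + 3)*(z^2 - 4*z - 5) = (z - 5)*(z - 4)*(z + 3)*(z + 1)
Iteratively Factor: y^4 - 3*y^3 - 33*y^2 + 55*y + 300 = (y + 4)*(y^3 - 7*y^2 - 5*y + 75) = (y - 5)*(y + 4)*(y^2 - 2*y - 15) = (y - 5)^2*(y + 4)*(y + 3)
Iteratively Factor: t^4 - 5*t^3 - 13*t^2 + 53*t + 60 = (t - 5)*(t^3 - 13*t - 12) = (t - 5)*(t - 4)*(t^2 + 4*t + 3) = (t - 5)*(t - 4)*(t + 3)*(t + 1)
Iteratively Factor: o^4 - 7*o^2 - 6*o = (o + 2)*(o^3 - 2*o^2 - 3*o) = (o + 1)*(o + 2)*(o^2 - 3*o) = o*(o + 1)*(o + 2)*(o - 3)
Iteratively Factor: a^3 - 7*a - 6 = (a - 3)*(a^2 + 3*a + 2) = (a - 3)*(a + 2)*(a + 1)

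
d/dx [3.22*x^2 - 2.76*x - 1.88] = 6.44*x - 2.76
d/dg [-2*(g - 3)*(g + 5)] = -4*g - 4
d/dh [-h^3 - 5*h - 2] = -3*h^2 - 5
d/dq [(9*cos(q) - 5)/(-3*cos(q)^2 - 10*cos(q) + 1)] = (-27*cos(q)^2 + 30*cos(q) + 41)*sin(q)/(-3*sin(q)^2 + 10*cos(q) + 2)^2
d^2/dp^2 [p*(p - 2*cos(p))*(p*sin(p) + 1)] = -p^3*sin(p) + 4*p^2*sin(2*p) + 6*p^2*cos(p) + 6*p*sin(p) + 2*p*cos(p) - 8*p*cos(2*p) + 4*sin(p) - 2*sin(2*p) + 2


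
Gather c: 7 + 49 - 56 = 0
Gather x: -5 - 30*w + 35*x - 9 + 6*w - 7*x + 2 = -24*w + 28*x - 12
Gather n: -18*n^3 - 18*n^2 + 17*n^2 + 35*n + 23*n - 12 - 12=-18*n^3 - n^2 + 58*n - 24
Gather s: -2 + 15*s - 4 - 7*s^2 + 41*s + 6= -7*s^2 + 56*s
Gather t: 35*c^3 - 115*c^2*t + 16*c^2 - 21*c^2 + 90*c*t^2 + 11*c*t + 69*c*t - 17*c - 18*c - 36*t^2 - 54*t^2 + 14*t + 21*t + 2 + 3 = 35*c^3 - 5*c^2 - 35*c + t^2*(90*c - 90) + t*(-115*c^2 + 80*c + 35) + 5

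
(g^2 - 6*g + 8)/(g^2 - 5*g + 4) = (g - 2)/(g - 1)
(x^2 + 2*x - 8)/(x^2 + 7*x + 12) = (x - 2)/(x + 3)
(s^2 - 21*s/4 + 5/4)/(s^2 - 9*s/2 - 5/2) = (4*s - 1)/(2*(2*s + 1))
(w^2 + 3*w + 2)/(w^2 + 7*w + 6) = (w + 2)/(w + 6)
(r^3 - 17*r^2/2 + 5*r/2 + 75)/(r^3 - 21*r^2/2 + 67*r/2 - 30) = (2*r^2 - 7*r - 30)/(2*r^2 - 11*r + 12)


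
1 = 1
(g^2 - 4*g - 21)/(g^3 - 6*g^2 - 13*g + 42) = 1/(g - 2)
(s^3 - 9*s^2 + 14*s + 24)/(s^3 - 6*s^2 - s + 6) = (s - 4)/(s - 1)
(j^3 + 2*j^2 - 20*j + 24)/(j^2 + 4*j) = (j^3 + 2*j^2 - 20*j + 24)/(j*(j + 4))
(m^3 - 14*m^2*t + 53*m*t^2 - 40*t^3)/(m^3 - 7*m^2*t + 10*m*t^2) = (-m^2 + 9*m*t - 8*t^2)/(m*(-m + 2*t))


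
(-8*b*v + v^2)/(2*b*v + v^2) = (-8*b + v)/(2*b + v)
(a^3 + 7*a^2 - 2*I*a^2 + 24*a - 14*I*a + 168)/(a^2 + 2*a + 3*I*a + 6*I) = (a^3 + a^2*(7 - 2*I) + a*(24 - 14*I) + 168)/(a^2 + a*(2 + 3*I) + 6*I)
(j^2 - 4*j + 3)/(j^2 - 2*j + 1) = (j - 3)/(j - 1)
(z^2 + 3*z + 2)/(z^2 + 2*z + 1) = (z + 2)/(z + 1)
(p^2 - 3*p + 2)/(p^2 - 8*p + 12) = (p - 1)/(p - 6)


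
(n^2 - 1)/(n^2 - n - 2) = (n - 1)/(n - 2)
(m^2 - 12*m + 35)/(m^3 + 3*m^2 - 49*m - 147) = (m - 5)/(m^2 + 10*m + 21)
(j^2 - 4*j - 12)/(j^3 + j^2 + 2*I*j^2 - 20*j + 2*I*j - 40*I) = (j^2 - 4*j - 12)/(j^3 + j^2*(1 + 2*I) + 2*j*(-10 + I) - 40*I)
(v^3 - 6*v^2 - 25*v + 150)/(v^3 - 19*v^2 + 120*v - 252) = (v^2 - 25)/(v^2 - 13*v + 42)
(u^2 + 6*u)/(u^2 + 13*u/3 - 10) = 3*u/(3*u - 5)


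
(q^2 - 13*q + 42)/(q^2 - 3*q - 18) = (q - 7)/(q + 3)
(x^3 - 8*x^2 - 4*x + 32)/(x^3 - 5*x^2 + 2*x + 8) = (x^2 - 6*x - 16)/(x^2 - 3*x - 4)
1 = 1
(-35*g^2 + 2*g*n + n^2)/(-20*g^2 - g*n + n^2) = (7*g + n)/(4*g + n)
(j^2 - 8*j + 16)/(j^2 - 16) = (j - 4)/(j + 4)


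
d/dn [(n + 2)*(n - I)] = 2*n + 2 - I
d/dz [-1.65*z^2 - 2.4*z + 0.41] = -3.3*z - 2.4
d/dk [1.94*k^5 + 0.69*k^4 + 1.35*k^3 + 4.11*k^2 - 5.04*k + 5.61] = 9.7*k^4 + 2.76*k^3 + 4.05*k^2 + 8.22*k - 5.04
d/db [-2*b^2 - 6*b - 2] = -4*b - 6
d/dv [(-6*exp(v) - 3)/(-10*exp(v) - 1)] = -24*exp(v)/(10*exp(v) + 1)^2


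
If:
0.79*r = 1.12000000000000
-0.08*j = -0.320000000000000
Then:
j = 4.00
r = 1.42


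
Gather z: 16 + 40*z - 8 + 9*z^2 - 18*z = 9*z^2 + 22*z + 8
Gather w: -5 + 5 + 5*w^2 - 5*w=5*w^2 - 5*w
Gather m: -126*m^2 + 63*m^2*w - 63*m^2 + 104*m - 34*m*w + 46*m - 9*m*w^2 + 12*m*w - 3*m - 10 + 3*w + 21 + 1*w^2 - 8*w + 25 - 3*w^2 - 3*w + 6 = m^2*(63*w - 189) + m*(-9*w^2 - 22*w + 147) - 2*w^2 - 8*w + 42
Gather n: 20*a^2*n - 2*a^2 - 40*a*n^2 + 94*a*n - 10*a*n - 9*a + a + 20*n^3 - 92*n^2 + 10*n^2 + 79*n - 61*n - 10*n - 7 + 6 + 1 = -2*a^2 - 8*a + 20*n^3 + n^2*(-40*a - 82) + n*(20*a^2 + 84*a + 8)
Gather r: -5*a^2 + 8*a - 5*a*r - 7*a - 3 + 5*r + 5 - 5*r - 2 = -5*a^2 - 5*a*r + a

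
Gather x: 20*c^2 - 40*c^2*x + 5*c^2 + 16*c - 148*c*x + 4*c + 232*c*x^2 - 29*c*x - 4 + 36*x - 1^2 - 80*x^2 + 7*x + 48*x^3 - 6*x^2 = 25*c^2 + 20*c + 48*x^3 + x^2*(232*c - 86) + x*(-40*c^2 - 177*c + 43) - 5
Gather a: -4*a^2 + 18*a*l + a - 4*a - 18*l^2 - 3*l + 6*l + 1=-4*a^2 + a*(18*l - 3) - 18*l^2 + 3*l + 1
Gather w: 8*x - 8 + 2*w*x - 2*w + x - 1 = w*(2*x - 2) + 9*x - 9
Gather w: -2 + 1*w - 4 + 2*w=3*w - 6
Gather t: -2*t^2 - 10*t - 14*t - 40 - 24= -2*t^2 - 24*t - 64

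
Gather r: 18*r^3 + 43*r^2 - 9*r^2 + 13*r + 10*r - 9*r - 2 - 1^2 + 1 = 18*r^3 + 34*r^2 + 14*r - 2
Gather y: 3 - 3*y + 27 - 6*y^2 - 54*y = -6*y^2 - 57*y + 30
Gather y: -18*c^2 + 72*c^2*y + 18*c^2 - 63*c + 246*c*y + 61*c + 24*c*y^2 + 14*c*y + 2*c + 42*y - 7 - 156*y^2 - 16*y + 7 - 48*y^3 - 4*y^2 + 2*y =-48*y^3 + y^2*(24*c - 160) + y*(72*c^2 + 260*c + 28)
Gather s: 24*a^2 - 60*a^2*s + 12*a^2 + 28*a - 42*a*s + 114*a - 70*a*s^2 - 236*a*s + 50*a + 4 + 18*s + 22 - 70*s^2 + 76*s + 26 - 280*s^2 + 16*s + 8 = 36*a^2 + 192*a + s^2*(-70*a - 350) + s*(-60*a^2 - 278*a + 110) + 60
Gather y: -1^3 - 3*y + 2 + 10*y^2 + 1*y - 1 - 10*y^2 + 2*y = 0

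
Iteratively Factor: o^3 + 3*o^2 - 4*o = (o + 4)*(o^2 - o) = (o - 1)*(o + 4)*(o)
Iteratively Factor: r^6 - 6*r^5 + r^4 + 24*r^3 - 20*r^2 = (r - 5)*(r^5 - r^4 - 4*r^3 + 4*r^2) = (r - 5)*(r - 1)*(r^4 - 4*r^2) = (r - 5)*(r - 2)*(r - 1)*(r^3 + 2*r^2) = r*(r - 5)*(r - 2)*(r - 1)*(r^2 + 2*r) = r*(r - 5)*(r - 2)*(r - 1)*(r + 2)*(r)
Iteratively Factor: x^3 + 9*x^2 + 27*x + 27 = (x + 3)*(x^2 + 6*x + 9) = (x + 3)^2*(x + 3)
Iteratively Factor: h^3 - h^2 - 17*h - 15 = (h + 1)*(h^2 - 2*h - 15) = (h - 5)*(h + 1)*(h + 3)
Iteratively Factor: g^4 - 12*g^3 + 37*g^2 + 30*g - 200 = (g + 2)*(g^3 - 14*g^2 + 65*g - 100) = (g - 5)*(g + 2)*(g^2 - 9*g + 20) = (g - 5)^2*(g + 2)*(g - 4)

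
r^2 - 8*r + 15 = (r - 5)*(r - 3)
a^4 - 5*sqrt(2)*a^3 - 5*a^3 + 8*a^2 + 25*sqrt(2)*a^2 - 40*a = a*(a - 5)*(a - 4*sqrt(2))*(a - sqrt(2))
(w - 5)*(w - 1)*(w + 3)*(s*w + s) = s*w^4 - 2*s*w^3 - 16*s*w^2 + 2*s*w + 15*s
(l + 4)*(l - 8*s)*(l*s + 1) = l^3*s - 8*l^2*s^2 + 4*l^2*s + l^2 - 32*l*s^2 - 8*l*s + 4*l - 32*s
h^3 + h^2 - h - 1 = (h - 1)*(h + 1)^2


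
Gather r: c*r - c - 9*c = c*r - 10*c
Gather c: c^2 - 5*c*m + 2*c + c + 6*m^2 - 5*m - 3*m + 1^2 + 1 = c^2 + c*(3 - 5*m) + 6*m^2 - 8*m + 2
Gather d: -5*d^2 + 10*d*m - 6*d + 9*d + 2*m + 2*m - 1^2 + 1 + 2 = -5*d^2 + d*(10*m + 3) + 4*m + 2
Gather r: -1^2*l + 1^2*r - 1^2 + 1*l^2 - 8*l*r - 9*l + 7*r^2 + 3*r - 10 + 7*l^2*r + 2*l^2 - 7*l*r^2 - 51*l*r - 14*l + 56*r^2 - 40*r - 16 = 3*l^2 - 24*l + r^2*(63 - 7*l) + r*(7*l^2 - 59*l - 36) - 27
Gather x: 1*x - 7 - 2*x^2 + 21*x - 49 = -2*x^2 + 22*x - 56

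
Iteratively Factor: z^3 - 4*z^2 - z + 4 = (z - 1)*(z^2 - 3*z - 4) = (z - 1)*(z + 1)*(z - 4)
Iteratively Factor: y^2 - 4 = (y - 2)*(y + 2)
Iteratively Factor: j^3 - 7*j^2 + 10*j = (j - 5)*(j^2 - 2*j) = (j - 5)*(j - 2)*(j)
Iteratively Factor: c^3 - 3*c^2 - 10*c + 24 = (c - 2)*(c^2 - c - 12) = (c - 4)*(c - 2)*(c + 3)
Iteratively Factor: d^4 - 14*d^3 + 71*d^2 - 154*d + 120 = (d - 2)*(d^3 - 12*d^2 + 47*d - 60) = (d - 5)*(d - 2)*(d^2 - 7*d + 12) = (d - 5)*(d - 4)*(d - 2)*(d - 3)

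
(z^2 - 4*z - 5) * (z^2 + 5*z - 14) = z^4 + z^3 - 39*z^2 + 31*z + 70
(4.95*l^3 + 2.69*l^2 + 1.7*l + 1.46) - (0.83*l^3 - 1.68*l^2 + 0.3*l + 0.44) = 4.12*l^3 + 4.37*l^2 + 1.4*l + 1.02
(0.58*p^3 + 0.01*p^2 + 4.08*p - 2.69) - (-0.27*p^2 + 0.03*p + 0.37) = 0.58*p^3 + 0.28*p^2 + 4.05*p - 3.06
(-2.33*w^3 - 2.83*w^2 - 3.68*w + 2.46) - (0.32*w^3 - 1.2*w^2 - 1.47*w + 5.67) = -2.65*w^3 - 1.63*w^2 - 2.21*w - 3.21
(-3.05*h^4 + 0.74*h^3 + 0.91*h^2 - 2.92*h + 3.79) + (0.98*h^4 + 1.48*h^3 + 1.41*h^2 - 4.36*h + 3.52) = -2.07*h^4 + 2.22*h^3 + 2.32*h^2 - 7.28*h + 7.31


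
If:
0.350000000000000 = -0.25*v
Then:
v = -1.40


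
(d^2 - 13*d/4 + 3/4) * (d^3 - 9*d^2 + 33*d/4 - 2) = d^5 - 49*d^4/4 + 153*d^3/4 - 569*d^2/16 + 203*d/16 - 3/2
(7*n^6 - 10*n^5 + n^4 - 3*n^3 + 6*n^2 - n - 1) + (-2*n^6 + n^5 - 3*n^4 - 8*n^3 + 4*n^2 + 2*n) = 5*n^6 - 9*n^5 - 2*n^4 - 11*n^3 + 10*n^2 + n - 1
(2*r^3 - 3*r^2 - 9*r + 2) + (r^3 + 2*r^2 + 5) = 3*r^3 - r^2 - 9*r + 7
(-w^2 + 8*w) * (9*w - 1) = -9*w^3 + 73*w^2 - 8*w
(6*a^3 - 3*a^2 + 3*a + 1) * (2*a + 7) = 12*a^4 + 36*a^3 - 15*a^2 + 23*a + 7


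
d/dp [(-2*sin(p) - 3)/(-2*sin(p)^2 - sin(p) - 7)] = (-4*sin(p)^2 - 12*sin(p) + 11)*cos(p)/(sin(p) - cos(2*p) + 8)^2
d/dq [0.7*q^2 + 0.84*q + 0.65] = 1.4*q + 0.84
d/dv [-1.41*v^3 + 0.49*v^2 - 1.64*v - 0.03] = -4.23*v^2 + 0.98*v - 1.64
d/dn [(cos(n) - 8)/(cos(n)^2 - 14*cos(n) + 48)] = sin(n)/(cos(n) - 6)^2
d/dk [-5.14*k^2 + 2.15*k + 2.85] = 2.15 - 10.28*k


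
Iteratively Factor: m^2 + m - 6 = (m - 2)*(m + 3)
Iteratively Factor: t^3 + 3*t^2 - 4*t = (t + 4)*(t^2 - t) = t*(t + 4)*(t - 1)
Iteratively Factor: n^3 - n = (n)*(n^2 - 1) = n*(n + 1)*(n - 1)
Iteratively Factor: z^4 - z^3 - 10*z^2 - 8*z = (z + 1)*(z^3 - 2*z^2 - 8*z) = (z + 1)*(z + 2)*(z^2 - 4*z) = z*(z + 1)*(z + 2)*(z - 4)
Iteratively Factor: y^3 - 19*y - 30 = (y + 2)*(y^2 - 2*y - 15) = (y - 5)*(y + 2)*(y + 3)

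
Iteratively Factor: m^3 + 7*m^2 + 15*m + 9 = (m + 1)*(m^2 + 6*m + 9) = (m + 1)*(m + 3)*(m + 3)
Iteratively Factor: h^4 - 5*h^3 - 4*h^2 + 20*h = (h - 5)*(h^3 - 4*h) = h*(h - 5)*(h^2 - 4) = h*(h - 5)*(h - 2)*(h + 2)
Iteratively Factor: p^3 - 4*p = (p + 2)*(p^2 - 2*p) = (p - 2)*(p + 2)*(p)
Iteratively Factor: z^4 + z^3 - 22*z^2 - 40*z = (z)*(z^3 + z^2 - 22*z - 40) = z*(z + 2)*(z^2 - z - 20) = z*(z - 5)*(z + 2)*(z + 4)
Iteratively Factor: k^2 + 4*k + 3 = (k + 1)*(k + 3)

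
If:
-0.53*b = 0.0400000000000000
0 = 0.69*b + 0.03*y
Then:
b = -0.08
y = 1.74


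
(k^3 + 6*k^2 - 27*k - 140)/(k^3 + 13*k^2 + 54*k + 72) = (k^2 + 2*k - 35)/(k^2 + 9*k + 18)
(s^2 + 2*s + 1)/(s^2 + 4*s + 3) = (s + 1)/(s + 3)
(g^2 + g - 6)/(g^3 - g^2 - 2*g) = (g + 3)/(g*(g + 1))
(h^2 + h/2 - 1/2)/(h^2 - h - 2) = (h - 1/2)/(h - 2)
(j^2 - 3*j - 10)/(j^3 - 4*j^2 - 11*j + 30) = (j + 2)/(j^2 + j - 6)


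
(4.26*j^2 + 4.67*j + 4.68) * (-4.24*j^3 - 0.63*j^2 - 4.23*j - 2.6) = -18.0624*j^5 - 22.4846*j^4 - 40.8051*j^3 - 33.7785*j^2 - 31.9384*j - 12.168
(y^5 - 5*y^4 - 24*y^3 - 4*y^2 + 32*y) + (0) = y^5 - 5*y^4 - 24*y^3 - 4*y^2 + 32*y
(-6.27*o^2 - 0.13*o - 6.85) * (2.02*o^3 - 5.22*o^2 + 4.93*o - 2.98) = -12.6654*o^5 + 32.4668*o^4 - 44.0695*o^3 + 53.8007*o^2 - 33.3831*o + 20.413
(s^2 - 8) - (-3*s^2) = 4*s^2 - 8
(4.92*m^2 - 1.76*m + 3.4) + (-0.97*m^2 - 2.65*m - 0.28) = 3.95*m^2 - 4.41*m + 3.12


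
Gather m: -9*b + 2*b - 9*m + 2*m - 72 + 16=-7*b - 7*m - 56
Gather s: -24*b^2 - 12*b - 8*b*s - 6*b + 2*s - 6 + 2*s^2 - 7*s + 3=-24*b^2 - 18*b + 2*s^2 + s*(-8*b - 5) - 3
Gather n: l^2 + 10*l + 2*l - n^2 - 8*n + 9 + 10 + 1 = l^2 + 12*l - n^2 - 8*n + 20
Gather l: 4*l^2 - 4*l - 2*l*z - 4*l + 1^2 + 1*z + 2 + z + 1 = 4*l^2 + l*(-2*z - 8) + 2*z + 4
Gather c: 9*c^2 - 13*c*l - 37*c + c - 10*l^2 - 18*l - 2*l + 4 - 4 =9*c^2 + c*(-13*l - 36) - 10*l^2 - 20*l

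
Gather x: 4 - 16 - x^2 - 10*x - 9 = -x^2 - 10*x - 21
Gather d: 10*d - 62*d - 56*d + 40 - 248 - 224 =-108*d - 432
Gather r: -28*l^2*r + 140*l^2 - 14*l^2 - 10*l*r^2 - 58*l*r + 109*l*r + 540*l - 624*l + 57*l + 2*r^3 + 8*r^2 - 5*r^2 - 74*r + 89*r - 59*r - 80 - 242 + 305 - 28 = 126*l^2 - 27*l + 2*r^3 + r^2*(3 - 10*l) + r*(-28*l^2 + 51*l - 44) - 45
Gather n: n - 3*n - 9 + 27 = 18 - 2*n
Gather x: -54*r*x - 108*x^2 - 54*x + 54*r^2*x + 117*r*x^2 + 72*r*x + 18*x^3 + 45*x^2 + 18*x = 18*x^3 + x^2*(117*r - 63) + x*(54*r^2 + 18*r - 36)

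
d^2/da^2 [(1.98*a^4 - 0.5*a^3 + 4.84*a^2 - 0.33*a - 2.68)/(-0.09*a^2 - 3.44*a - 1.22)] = (-0.032076*a^6 - 3.678048*a^5 - 141.887592*a^4 - 118.22855*a^3 - 19.4551439999999*a^2 + 9.226164*a + 45.661968)/(0.000729*a^6 + 0.083592*a^5 + 3.224718*a^4 + 42.973856*a^3 + 43.712844*a^2 + 15.360288*a + 1.815848)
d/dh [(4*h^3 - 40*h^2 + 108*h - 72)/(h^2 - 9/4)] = 16*(4*h^4 - 135*h^2 + 324*h - 243)/(16*h^4 - 72*h^2 + 81)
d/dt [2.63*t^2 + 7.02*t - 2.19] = 5.26*t + 7.02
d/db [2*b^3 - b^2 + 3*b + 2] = 6*b^2 - 2*b + 3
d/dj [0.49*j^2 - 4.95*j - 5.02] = 0.98*j - 4.95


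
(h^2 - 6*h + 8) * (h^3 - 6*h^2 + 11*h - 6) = h^5 - 12*h^4 + 55*h^3 - 120*h^2 + 124*h - 48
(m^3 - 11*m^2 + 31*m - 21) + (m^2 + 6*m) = m^3 - 10*m^2 + 37*m - 21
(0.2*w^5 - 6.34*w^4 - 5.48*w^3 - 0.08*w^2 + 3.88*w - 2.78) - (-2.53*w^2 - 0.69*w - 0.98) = 0.2*w^5 - 6.34*w^4 - 5.48*w^3 + 2.45*w^2 + 4.57*w - 1.8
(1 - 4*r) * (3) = 3 - 12*r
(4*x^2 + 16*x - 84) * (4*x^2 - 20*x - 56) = 16*x^4 - 16*x^3 - 880*x^2 + 784*x + 4704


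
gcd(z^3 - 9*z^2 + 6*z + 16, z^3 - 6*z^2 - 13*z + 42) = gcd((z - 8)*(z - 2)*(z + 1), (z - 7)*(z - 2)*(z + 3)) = z - 2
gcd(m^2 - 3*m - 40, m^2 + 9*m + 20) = m + 5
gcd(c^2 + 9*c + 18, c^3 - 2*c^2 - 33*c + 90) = c + 6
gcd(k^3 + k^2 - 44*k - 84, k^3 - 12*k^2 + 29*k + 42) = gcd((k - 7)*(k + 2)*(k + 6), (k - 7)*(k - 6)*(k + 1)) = k - 7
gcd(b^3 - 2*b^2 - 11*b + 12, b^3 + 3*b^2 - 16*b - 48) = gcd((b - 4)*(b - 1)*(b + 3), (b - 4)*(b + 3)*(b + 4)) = b^2 - b - 12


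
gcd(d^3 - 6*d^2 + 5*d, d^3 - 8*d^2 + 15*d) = d^2 - 5*d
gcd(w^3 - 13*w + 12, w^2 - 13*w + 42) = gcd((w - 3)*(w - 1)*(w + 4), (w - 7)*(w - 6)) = 1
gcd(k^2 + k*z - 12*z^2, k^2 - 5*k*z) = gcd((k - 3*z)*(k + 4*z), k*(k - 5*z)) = 1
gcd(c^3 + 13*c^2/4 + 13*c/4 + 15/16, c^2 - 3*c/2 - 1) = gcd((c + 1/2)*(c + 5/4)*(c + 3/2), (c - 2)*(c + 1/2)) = c + 1/2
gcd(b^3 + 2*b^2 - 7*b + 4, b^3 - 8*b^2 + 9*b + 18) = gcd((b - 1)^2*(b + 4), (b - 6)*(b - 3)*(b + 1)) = 1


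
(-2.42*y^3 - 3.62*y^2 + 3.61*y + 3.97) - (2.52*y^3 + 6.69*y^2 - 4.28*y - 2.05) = -4.94*y^3 - 10.31*y^2 + 7.89*y + 6.02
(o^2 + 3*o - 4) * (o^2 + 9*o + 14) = o^4 + 12*o^3 + 37*o^2 + 6*o - 56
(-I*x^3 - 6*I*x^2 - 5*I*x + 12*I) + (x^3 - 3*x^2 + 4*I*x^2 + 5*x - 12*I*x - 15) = x^3 - I*x^3 - 3*x^2 - 2*I*x^2 + 5*x - 17*I*x - 15 + 12*I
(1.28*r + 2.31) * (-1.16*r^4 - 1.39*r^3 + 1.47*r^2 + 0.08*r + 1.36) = -1.4848*r^5 - 4.4588*r^4 - 1.3293*r^3 + 3.4981*r^2 + 1.9256*r + 3.1416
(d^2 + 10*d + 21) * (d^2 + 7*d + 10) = d^4 + 17*d^3 + 101*d^2 + 247*d + 210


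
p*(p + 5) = p^2 + 5*p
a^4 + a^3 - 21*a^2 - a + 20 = (a - 4)*(a - 1)*(a + 1)*(a + 5)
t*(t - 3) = t^2 - 3*t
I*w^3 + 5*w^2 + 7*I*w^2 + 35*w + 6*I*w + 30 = (w + 6)*(w - 5*I)*(I*w + I)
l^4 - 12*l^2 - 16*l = l*(l - 4)*(l + 2)^2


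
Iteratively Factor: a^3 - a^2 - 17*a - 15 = (a - 5)*(a^2 + 4*a + 3) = (a - 5)*(a + 3)*(a + 1)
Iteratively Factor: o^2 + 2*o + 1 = (o + 1)*(o + 1)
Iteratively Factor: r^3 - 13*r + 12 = (r - 1)*(r^2 + r - 12) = (r - 1)*(r + 4)*(r - 3)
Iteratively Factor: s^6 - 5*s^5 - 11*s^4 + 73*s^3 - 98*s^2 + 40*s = (s + 4)*(s^5 - 9*s^4 + 25*s^3 - 27*s^2 + 10*s) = (s - 2)*(s + 4)*(s^4 - 7*s^3 + 11*s^2 - 5*s) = (s - 5)*(s - 2)*(s + 4)*(s^3 - 2*s^2 + s) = (s - 5)*(s - 2)*(s - 1)*(s + 4)*(s^2 - s) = s*(s - 5)*(s - 2)*(s - 1)*(s + 4)*(s - 1)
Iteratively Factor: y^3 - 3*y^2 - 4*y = (y + 1)*(y^2 - 4*y) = (y - 4)*(y + 1)*(y)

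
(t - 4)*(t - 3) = t^2 - 7*t + 12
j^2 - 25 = (j - 5)*(j + 5)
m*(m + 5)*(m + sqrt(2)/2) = m^3 + sqrt(2)*m^2/2 + 5*m^2 + 5*sqrt(2)*m/2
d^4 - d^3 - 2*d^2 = d^2*(d - 2)*(d + 1)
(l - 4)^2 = l^2 - 8*l + 16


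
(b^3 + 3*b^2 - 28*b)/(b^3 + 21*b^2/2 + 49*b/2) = 2*(b - 4)/(2*b + 7)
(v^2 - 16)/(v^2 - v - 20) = (v - 4)/(v - 5)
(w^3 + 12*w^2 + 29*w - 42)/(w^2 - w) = w + 13 + 42/w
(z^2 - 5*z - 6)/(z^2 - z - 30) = (z + 1)/(z + 5)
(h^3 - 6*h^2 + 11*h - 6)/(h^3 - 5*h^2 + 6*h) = (h - 1)/h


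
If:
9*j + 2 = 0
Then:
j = -2/9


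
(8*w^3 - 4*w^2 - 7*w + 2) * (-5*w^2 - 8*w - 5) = -40*w^5 - 44*w^4 + 27*w^3 + 66*w^2 + 19*w - 10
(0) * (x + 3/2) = 0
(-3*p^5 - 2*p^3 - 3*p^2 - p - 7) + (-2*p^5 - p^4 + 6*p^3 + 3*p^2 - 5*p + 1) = -5*p^5 - p^4 + 4*p^3 - 6*p - 6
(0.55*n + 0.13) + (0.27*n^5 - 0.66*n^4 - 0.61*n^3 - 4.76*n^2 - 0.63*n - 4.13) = 0.27*n^5 - 0.66*n^4 - 0.61*n^3 - 4.76*n^2 - 0.08*n - 4.0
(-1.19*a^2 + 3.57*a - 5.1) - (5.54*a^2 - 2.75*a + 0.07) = -6.73*a^2 + 6.32*a - 5.17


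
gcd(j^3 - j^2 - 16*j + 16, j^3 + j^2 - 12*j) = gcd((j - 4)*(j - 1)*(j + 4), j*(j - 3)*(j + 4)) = j + 4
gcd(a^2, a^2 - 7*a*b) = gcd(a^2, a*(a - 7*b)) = a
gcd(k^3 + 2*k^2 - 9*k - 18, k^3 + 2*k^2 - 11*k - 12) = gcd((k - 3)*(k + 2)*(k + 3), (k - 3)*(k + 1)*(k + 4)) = k - 3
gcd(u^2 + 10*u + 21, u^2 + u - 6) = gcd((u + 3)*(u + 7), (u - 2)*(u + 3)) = u + 3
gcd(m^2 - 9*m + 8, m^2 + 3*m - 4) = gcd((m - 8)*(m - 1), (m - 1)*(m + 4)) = m - 1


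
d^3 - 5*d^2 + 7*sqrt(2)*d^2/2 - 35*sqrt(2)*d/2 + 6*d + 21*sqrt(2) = (d - 3)*(d - 2)*(d + 7*sqrt(2)/2)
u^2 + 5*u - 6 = (u - 1)*(u + 6)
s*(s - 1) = s^2 - s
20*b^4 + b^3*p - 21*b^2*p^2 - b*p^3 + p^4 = (-5*b + p)*(-b + p)*(b + p)*(4*b + p)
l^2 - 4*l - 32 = (l - 8)*(l + 4)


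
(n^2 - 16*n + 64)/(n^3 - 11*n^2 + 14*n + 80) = (n - 8)/(n^2 - 3*n - 10)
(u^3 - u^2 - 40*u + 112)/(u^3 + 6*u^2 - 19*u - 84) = (u - 4)/(u + 3)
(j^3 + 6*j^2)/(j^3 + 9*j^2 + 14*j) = j*(j + 6)/(j^2 + 9*j + 14)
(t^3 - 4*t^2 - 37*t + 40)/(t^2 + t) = (t^3 - 4*t^2 - 37*t + 40)/(t*(t + 1))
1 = 1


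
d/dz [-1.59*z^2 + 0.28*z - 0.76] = 0.28 - 3.18*z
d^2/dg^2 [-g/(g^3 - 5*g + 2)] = 2*(-g*(3*g^2 - 5)^2 + (6*g^2 - 5)*(g^3 - 5*g + 2))/(g^3 - 5*g + 2)^3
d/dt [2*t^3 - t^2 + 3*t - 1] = 6*t^2 - 2*t + 3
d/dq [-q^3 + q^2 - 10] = q*(2 - 3*q)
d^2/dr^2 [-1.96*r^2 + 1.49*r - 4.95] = -3.92000000000000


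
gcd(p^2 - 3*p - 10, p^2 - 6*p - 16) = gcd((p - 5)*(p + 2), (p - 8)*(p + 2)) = p + 2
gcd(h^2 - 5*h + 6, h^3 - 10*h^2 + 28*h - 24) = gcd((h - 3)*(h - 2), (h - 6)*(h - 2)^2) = h - 2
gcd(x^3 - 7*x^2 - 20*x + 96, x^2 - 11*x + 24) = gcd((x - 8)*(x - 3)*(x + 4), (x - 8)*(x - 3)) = x^2 - 11*x + 24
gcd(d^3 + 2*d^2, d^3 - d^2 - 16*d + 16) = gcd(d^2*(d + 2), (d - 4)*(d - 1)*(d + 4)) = 1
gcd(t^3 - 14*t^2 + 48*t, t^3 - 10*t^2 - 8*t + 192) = t^2 - 14*t + 48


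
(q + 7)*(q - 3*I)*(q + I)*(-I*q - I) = -I*q^4 - 2*q^3 - 8*I*q^3 - 16*q^2 - 10*I*q^2 - 14*q - 24*I*q - 21*I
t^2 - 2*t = t*(t - 2)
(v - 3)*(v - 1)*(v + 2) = v^3 - 2*v^2 - 5*v + 6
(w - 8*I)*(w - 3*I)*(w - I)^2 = w^4 - 13*I*w^3 - 47*w^2 + 59*I*w + 24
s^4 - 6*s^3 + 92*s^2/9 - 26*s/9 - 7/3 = (s - 3)*(s - 7/3)*(s - 1)*(s + 1/3)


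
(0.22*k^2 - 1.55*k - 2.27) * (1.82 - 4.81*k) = -1.0582*k^3 + 7.8559*k^2 + 8.0977*k - 4.1314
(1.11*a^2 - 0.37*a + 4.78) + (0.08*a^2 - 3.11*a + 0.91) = 1.19*a^2 - 3.48*a + 5.69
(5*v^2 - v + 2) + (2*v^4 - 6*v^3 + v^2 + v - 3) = 2*v^4 - 6*v^3 + 6*v^2 - 1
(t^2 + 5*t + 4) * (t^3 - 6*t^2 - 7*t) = t^5 - t^4 - 33*t^3 - 59*t^2 - 28*t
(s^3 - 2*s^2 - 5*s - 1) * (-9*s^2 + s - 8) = -9*s^5 + 19*s^4 + 35*s^3 + 20*s^2 + 39*s + 8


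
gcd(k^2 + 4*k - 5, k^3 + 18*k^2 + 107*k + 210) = k + 5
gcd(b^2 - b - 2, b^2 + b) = b + 1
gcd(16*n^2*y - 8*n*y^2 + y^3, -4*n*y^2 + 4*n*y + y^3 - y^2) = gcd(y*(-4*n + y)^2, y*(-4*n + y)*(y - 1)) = -4*n*y + y^2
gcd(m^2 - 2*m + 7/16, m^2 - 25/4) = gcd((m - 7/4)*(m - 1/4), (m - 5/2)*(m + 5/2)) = 1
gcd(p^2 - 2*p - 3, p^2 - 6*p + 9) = p - 3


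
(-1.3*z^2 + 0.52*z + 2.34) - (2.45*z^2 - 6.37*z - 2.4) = -3.75*z^2 + 6.89*z + 4.74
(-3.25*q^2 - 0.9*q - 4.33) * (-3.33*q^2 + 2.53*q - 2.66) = 10.8225*q^4 - 5.2255*q^3 + 20.7869*q^2 - 8.5609*q + 11.5178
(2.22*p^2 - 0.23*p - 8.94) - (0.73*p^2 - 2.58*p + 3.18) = 1.49*p^2 + 2.35*p - 12.12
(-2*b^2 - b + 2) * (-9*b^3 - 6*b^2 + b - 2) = 18*b^5 + 21*b^4 - 14*b^3 - 9*b^2 + 4*b - 4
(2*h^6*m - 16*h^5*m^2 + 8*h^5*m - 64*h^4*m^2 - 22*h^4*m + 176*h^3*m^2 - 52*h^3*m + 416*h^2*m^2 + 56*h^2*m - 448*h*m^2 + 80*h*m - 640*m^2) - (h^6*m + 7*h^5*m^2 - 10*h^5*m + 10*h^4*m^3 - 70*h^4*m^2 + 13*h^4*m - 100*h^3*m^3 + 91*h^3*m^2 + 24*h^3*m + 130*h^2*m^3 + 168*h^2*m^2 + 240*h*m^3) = h^6*m - 23*h^5*m^2 + 18*h^5*m - 10*h^4*m^3 + 6*h^4*m^2 - 35*h^4*m + 100*h^3*m^3 + 85*h^3*m^2 - 76*h^3*m - 130*h^2*m^3 + 248*h^2*m^2 + 56*h^2*m - 240*h*m^3 - 448*h*m^2 + 80*h*m - 640*m^2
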